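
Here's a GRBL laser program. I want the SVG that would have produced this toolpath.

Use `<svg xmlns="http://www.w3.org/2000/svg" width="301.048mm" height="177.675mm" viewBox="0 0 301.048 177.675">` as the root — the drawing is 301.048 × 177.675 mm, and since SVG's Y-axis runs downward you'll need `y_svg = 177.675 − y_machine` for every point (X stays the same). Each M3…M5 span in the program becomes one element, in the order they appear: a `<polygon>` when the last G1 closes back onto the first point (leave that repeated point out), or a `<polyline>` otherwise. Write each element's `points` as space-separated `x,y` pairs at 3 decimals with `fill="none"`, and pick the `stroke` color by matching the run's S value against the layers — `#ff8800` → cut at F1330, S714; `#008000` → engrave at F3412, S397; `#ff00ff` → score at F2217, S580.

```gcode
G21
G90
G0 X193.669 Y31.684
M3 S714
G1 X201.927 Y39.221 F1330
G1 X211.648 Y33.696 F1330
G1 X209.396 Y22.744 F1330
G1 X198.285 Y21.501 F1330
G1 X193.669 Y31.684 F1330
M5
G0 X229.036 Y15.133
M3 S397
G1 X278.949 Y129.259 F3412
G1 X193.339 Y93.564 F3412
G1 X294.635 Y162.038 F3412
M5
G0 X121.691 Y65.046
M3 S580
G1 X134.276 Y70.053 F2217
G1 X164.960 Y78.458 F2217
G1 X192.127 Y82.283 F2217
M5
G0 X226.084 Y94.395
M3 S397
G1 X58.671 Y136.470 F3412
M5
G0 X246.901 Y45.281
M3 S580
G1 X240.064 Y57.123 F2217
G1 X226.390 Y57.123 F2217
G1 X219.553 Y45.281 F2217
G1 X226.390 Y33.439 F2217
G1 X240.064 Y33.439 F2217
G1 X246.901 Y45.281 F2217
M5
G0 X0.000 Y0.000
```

Machine Y-up, SVG Y-down with viewBox height 177.675, so y_svg = 177.675 − y_machine; X carries over.

Run 1: the run's S714 means `#ff8800` (cut). The run returns to its start, so emit a `<polygon>` with points (Y-flipped): 193.669,145.991 201.927,138.454 211.648,143.979 209.396,154.931 198.285,156.174.

Run 2: power S397 maps to stroke `#008000` (engrave). The run is open, so emit a `<polyline>` with points (Y-flipped): 229.036,162.542 278.949,48.416 193.339,84.111 294.635,15.637.

Run 3: power S580 maps to stroke `#ff00ff` (score). The run is open, so emit a `<polyline>` with points (Y-flipped): 121.691,112.629 134.276,107.622 164.960,99.217 192.127,95.392.

Run 4: the run's S397 means `#008000` (engrave). The run is open, so emit a `<polyline>` with points (Y-flipped): 226.084,83.280 58.671,41.205.

Run 5: S580 ⇒ score layer `#ff00ff`. The run returns to its start, so emit a `<polygon>` with points (Y-flipped): 246.901,132.394 240.064,120.552 226.390,120.552 219.553,132.394 226.390,144.236 240.064,144.236.

<svg xmlns="http://www.w3.org/2000/svg" width="301.048mm" height="177.675mm" viewBox="0 0 301.048 177.675">
  <polygon points="193.669,145.991 201.927,138.454 211.648,143.979 209.396,154.931 198.285,156.174" fill="none" stroke="#ff8800"/>
  <polyline points="229.036,162.542 278.949,48.416 193.339,84.111 294.635,15.637" fill="none" stroke="#008000"/>
  <polyline points="121.691,112.629 134.276,107.622 164.960,99.217 192.127,95.392" fill="none" stroke="#ff00ff"/>
  <polyline points="226.084,83.280 58.671,41.205" fill="none" stroke="#008000"/>
  <polygon points="246.901,132.394 240.064,120.552 226.390,120.552 219.553,132.394 226.390,144.236 240.064,144.236" fill="none" stroke="#ff00ff"/>
</svg>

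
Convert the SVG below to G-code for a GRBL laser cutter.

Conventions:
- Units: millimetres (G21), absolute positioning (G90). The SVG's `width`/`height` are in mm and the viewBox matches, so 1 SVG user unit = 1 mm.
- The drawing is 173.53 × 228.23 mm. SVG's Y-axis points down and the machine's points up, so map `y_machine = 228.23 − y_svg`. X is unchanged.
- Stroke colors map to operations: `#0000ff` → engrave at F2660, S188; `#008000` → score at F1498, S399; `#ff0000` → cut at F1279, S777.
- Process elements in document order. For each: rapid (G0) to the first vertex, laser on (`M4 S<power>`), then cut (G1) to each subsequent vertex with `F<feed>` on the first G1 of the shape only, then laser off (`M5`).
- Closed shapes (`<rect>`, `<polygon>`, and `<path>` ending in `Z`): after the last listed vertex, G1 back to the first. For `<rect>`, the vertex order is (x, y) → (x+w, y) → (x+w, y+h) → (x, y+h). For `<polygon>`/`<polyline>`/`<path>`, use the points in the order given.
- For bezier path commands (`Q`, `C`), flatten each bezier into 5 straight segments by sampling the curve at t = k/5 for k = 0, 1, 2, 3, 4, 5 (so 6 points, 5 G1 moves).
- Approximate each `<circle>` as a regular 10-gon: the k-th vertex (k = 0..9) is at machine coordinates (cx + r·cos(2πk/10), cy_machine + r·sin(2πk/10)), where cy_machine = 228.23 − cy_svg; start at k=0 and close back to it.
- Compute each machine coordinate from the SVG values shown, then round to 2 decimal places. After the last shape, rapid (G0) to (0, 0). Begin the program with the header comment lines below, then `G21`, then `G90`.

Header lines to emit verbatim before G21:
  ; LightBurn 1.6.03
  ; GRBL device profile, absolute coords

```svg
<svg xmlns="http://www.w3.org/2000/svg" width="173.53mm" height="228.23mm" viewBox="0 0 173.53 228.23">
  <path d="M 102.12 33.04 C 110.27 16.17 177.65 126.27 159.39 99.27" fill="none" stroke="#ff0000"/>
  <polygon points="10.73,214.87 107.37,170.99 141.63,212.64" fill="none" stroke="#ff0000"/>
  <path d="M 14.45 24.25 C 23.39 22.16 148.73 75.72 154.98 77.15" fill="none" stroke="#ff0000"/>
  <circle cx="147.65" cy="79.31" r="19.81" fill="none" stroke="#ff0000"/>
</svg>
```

Since the viewBox matches the mm dimensions, user units are millimetres directly. The only transform is the Y-flip y_m = 228.23 − y_svg.

Shape 1 is a cubic bezier drawn with `<path>`. Its stroke #ff0000 means cut at S777, F1279. After flipping Y the toolpath is (102.12,195.19) → (112.96,192.19) → (131.06,171.39) → (149.47,145.47) → (161.23,127.10) → (159.39,128.96).

Shape 2 is a closed polygon drawn with `<polygon>`. Its stroke #ff0000 means cut at S777, F1279. After flipping Y the toolpath is (10.73,13.36) → (107.37,57.24) → (141.63,15.59) → (10.73,13.36), returning to the start.

Shape 3 is a cubic bezier drawn with `<path>`. Its stroke #ff0000 means cut at S777, F1279. After flipping Y the toolpath is (14.45,203.98) → (31.90,199.42) → (65.98,186.67) → (105.39,170.92) → (138.82,157.33) → (154.98,151.08).

Shape 4 is a circle drawn with `<circle>`. Its stroke #ff0000 means cut at S777, F1279. After flipping Y the toolpath is (167.46,148.92) → (163.68,160.56) → (153.77,167.76) → (141.53,167.76) → (131.62,160.56) → (127.84,148.92) → (131.62,137.28) → (141.53,130.08) → (153.77,130.08) → (163.68,137.28) → (167.46,148.92), returning to the start.

; LightBurn 1.6.03
; GRBL device profile, absolute coords
G21
G90
G0 X102.12 Y195.19
M4 S777
G1 X112.96 Y192.19 F1279
G1 X131.06 Y171.39
G1 X149.47 Y145.47
G1 X161.23 Y127.10
G1 X159.39 Y128.96
M5
G0 X10.73 Y13.36
M4 S777
G1 X107.37 Y57.24 F1279
G1 X141.63 Y15.59
G1 X10.73 Y13.36
M5
G0 X14.45 Y203.98
M4 S777
G1 X31.90 Y199.42 F1279
G1 X65.98 Y186.67
G1 X105.39 Y170.92
G1 X138.82 Y157.33
G1 X154.98 Y151.08
M5
G0 X167.46 Y148.92
M4 S777
G1 X163.68 Y160.56 F1279
G1 X153.77 Y167.76
G1 X141.53 Y167.76
G1 X131.62 Y160.56
G1 X127.84 Y148.92
G1 X131.62 Y137.28
G1 X141.53 Y130.08
G1 X153.77 Y130.08
G1 X163.68 Y137.28
G1 X167.46 Y148.92
M5
G0 X0.00 Y0.00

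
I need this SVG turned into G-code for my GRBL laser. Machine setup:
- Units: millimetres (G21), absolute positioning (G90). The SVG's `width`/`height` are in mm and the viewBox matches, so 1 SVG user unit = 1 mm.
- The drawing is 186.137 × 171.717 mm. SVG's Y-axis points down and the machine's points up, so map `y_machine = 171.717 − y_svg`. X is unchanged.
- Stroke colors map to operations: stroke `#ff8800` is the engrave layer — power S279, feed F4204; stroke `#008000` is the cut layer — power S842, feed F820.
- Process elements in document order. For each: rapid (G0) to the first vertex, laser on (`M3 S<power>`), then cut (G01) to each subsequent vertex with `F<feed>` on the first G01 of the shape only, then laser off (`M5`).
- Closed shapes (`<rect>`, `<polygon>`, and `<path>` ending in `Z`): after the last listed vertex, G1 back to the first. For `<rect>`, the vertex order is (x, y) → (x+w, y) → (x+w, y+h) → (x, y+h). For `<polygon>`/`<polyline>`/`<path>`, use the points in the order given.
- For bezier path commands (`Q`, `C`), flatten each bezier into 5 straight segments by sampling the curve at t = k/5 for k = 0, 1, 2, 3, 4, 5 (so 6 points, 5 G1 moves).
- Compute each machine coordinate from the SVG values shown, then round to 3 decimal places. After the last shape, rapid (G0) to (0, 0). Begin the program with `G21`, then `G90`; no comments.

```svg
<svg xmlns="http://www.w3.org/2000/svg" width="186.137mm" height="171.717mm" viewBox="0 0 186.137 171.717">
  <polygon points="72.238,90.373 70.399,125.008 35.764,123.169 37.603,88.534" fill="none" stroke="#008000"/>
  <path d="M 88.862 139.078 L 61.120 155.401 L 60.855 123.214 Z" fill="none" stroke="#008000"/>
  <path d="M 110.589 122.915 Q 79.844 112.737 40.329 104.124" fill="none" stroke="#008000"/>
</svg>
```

G21
G90
G0 X72.238 Y81.344
M3 S842
G01 X70.399 Y46.709 F820
G01 X35.764 Y48.548
G01 X37.603 Y83.183
G01 X72.238 Y81.344
M5
G0 X88.862 Y32.639
M3 S842
G01 X61.120 Y16.316 F820
G01 X60.855 Y48.503
G01 X88.862 Y32.639
M5
G0 X110.589 Y48.802
M3 S842
G01 X97.940 Y52.811 F820
G01 X84.590 Y56.694
G01 X70.538 Y60.452
G01 X55.784 Y64.085
G01 X40.329 Y67.593
M5
G0 X0.000 Y0.000

viewBox `0 0 186.137 171.717` with mm width/height → 1 unit = 1 mm. Flip: y_m = 171.717 − y_svg.

**Shape 1** — `<polygon>` regular polygon, stroke `#008000` → cut (S842, F820). Machine vertices: (72.238,81.344) → (70.399,46.709) → (35.764,48.548) → (37.603,83.183) → (72.238,81.344). Closed: final G1 returns to the first vertex.

**Shape 2** — `<path>` regular polygon, stroke `#008000` → cut (S842, F820). Machine vertices: (88.862,32.639) → (61.120,16.316) → (60.855,48.503) → (88.862,32.639). Closed: final G1 returns to the first vertex.

**Shape 3** — `<path>` quadratic bezier, stroke `#008000` → cut (S842, F820). Control points (SVG): P0=(110.589,122.915), P1=(79.844,112.737), P2=(40.329,104.124); sampled at t=k/5. Machine vertices: (110.589,48.802) → (97.940,52.811) → (84.590,56.694) → (70.538,60.452) → (55.784,64.085) → (40.329,67.593). Open path.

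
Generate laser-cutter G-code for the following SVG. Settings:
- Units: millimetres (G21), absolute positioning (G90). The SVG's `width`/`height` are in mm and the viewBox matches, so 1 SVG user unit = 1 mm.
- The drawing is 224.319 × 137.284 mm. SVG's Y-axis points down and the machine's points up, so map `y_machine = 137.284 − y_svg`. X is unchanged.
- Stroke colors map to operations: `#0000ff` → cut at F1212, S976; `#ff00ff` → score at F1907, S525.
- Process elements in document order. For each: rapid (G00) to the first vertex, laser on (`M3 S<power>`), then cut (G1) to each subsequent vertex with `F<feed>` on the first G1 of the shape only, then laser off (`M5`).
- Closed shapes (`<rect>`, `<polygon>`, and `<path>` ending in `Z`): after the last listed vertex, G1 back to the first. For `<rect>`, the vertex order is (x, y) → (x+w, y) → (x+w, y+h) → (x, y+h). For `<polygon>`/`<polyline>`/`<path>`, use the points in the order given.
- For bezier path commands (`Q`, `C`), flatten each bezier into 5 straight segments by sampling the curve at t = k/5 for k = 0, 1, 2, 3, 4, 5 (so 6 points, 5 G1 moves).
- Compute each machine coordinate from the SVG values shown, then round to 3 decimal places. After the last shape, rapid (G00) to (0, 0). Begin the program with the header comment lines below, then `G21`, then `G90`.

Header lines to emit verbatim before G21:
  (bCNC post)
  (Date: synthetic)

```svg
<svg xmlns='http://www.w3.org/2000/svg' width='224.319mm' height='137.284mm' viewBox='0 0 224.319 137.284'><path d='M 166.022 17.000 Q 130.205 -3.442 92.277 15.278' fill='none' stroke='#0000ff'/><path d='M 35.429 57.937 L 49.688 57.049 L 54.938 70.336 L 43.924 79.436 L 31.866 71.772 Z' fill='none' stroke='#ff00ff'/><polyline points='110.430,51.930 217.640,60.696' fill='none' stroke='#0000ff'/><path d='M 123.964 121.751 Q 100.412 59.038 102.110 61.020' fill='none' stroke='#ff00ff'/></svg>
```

(bCNC post)
(Date: synthetic)
G21
G90
G00 X166.022 Y120.284
M3 S976
G1 X151.611 Y126.894 F1212
G1 X137.031 Y130.372
G1 X122.282 Y130.716
G1 X107.364 Y127.928
G1 X92.277 Y122.006
M5
G00 X35.429 Y79.347
M3 S525
G1 X49.688 Y80.235 F1907
G1 X54.938 Y66.948
G1 X43.924 Y57.848
G1 X31.866 Y65.512
G1 X35.429 Y79.347
M5
G00 X110.430 Y85.354
M3 S976
G1 X217.640 Y76.588 F1212
M5
G00 X123.964 Y15.533
M3 S525
G1 X115.553 Y38.030 F1907
G1 X109.162 Y55.352
G1 X104.792 Y67.498
G1 X102.441 Y74.469
G1 X102.110 Y76.264
M5
G00 X0.000 Y0.000

1 u = 1 mm; y_m = 137.284 − y.

[1] `<path>` quadratic bezier, #0000ff→cut S976 F1212: (166.022,120.284) → (151.611,126.894) → (137.031,130.372) → (122.282,130.716) → (107.364,127.928) → (92.277,122.006)

[2] `<path>` regular polygon, #ff00ff→score S525 F1907: (35.429,79.347) → (49.688,80.235) → (54.938,66.948) → (43.924,57.848) → (31.866,65.512) → (35.429,79.347) (closed)

[3] `<polyline>` line segment, #0000ff→cut S976 F1212: (110.430,85.354) → (217.640,76.588)

[4] `<path>` quadratic bezier, #ff00ff→score S525 F1907: (123.964,15.533) → (115.553,38.030) → (109.162,55.352) → (104.792,67.498) → (102.441,74.469) → (102.110,76.264)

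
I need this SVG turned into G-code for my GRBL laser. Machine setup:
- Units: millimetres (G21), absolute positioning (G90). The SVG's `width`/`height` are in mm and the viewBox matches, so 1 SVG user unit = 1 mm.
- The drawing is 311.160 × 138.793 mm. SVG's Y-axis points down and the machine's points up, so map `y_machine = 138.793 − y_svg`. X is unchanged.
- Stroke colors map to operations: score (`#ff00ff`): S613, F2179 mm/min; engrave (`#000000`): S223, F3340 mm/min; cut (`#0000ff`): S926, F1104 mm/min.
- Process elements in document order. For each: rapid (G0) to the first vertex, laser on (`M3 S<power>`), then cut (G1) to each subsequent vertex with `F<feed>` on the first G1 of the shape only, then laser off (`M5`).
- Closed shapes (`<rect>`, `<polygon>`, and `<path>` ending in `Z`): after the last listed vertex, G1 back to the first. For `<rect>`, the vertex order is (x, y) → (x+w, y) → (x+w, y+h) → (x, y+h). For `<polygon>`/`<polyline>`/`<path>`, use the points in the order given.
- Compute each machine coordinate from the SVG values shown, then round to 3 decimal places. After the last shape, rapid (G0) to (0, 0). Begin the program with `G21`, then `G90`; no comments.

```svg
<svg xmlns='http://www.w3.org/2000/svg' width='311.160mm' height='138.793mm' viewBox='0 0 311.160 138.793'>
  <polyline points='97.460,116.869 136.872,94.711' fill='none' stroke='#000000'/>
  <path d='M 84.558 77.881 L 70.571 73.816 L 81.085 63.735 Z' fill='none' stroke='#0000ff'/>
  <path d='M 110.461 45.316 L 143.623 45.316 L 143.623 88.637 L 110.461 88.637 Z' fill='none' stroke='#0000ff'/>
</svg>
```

G21
G90
G0 X97.460 Y21.924
M3 S223
G1 X136.872 Y44.082 F3340
M5
G0 X84.558 Y60.912
M3 S926
G1 X70.571 Y64.977 F1104
G1 X81.085 Y75.058
G1 X84.558 Y60.912
M5
G0 X110.461 Y93.477
M3 S926
G1 X143.623 Y93.477 F1104
G1 X143.623 Y50.156
G1 X110.461 Y50.156
G1 X110.461 Y93.477
M5
G0 X0.000 Y0.000

1 u = 1 mm; y_m = 138.793 − y.

[1] `<polyline>` line segment, #000000→engrave S223 F3340: (97.460,21.924) → (136.872,44.082)

[2] `<path>` regular polygon, #0000ff→cut S926 F1104: (84.558,60.912) → (70.571,64.977) → (81.085,75.058) → (84.558,60.912) (closed)

[3] `<path>` rectangle, #0000ff→cut S926 F1104: (110.461,93.477) → (143.623,93.477) → (143.623,50.156) → (110.461,50.156) → (110.461,93.477) (closed)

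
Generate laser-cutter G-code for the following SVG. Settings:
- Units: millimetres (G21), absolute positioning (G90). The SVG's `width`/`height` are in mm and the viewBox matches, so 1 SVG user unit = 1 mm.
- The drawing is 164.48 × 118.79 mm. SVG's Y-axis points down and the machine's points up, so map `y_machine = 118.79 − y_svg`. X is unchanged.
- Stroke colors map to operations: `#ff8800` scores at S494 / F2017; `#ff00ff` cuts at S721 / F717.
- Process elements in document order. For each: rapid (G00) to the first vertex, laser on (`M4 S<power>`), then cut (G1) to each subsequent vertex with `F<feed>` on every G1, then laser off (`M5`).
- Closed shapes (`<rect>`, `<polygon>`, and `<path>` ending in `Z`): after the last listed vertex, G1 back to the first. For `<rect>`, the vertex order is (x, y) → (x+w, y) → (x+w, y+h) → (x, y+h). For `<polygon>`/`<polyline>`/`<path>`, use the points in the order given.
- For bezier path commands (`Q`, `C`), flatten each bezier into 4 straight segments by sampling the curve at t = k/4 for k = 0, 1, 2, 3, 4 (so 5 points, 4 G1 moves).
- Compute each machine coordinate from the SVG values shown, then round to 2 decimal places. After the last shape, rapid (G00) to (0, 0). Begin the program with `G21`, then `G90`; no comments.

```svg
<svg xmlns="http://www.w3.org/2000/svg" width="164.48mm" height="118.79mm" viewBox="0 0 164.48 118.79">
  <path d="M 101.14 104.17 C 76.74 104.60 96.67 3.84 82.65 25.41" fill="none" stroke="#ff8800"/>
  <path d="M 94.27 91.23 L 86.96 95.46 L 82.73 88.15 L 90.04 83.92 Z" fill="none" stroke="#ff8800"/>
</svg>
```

Since the viewBox matches the mm dimensions, user units are millimetres directly. The only transform is the Y-flip y_m = 118.79 − y_svg.

Shape 1 is a cubic bezier drawn with `<path>`. Its stroke #ff8800 means score at S494, F2017. After flipping Y the toolpath is (101.14,14.62) → (89.93,29.78) → (88.00,61.93) → (88.02,90.11) → (82.65,93.38).

Shape 2 is a regular polygon drawn with `<path>`. Its stroke #ff8800 means score at S494, F2017. After flipping Y the toolpath is (94.27,27.56) → (86.96,23.33) → (82.73,30.64) → (90.04,34.87) → (94.27,27.56), returning to the start.

G21
G90
G00 X101.14 Y14.62
M4 S494
G1 X89.93 Y29.78 F2017
G1 X88.00 Y61.93 F2017
G1 X88.02 Y90.11 F2017
G1 X82.65 Y93.38 F2017
M5
G00 X94.27 Y27.56
M4 S494
G1 X86.96 Y23.33 F2017
G1 X82.73 Y30.64 F2017
G1 X90.04 Y34.87 F2017
G1 X94.27 Y27.56 F2017
M5
G00 X0.00 Y0.00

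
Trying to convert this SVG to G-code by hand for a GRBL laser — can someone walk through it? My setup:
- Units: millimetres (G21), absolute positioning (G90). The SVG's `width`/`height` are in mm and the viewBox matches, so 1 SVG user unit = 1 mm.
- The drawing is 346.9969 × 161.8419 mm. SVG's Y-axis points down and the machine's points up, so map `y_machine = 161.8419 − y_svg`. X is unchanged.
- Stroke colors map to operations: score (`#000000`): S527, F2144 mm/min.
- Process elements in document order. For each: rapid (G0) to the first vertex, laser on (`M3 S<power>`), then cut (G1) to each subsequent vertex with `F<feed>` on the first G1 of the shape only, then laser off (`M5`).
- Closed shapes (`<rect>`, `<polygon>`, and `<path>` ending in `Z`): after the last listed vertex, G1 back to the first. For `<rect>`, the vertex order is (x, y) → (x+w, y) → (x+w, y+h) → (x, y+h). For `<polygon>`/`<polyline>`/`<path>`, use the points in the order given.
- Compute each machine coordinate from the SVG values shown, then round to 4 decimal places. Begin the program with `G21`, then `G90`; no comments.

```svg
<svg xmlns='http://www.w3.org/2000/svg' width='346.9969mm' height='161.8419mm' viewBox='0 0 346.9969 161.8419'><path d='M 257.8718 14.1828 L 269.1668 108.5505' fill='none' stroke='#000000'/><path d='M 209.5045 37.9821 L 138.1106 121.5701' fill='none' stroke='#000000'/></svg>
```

G21
G90
G0 X257.8718 Y147.6591
M3 S527
G1 X269.1668 Y53.2914 F2144
M5
G0 X209.5045 Y123.8598
M3 S527
G1 X138.1106 Y40.2718 F2144
M5

1 u = 1 mm; y_m = 161.8419 − y.

[1] `<path>` line segment, #000000→score S527 F2144: (257.8718,147.6591) → (269.1668,53.2914)

[2] `<path>` line segment, #000000→score S527 F2144: (209.5045,123.8598) → (138.1106,40.2718)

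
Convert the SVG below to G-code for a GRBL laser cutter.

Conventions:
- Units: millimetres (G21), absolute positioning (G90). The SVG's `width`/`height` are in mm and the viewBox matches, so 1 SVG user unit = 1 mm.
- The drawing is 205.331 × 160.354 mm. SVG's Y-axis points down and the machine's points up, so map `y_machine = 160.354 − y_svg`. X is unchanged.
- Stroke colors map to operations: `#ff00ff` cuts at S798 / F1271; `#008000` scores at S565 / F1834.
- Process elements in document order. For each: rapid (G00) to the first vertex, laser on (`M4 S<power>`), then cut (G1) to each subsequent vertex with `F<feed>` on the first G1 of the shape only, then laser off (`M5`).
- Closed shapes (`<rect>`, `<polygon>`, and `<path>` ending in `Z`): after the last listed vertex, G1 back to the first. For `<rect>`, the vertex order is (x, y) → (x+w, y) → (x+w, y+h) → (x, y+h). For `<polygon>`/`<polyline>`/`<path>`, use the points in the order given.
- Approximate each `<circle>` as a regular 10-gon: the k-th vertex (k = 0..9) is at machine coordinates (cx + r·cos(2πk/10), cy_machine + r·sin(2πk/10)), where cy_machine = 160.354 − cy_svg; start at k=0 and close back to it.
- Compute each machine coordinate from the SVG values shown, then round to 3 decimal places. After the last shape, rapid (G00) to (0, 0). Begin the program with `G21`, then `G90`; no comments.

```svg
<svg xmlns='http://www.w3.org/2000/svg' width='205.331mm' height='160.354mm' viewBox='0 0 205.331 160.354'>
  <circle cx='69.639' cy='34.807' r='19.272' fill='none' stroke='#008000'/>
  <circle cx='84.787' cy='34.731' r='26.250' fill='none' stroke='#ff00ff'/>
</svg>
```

G21
G90
G00 X88.911 Y125.547
M4 S565
G1 X85.230 Y136.875 F1834
G1 X75.594 Y143.876
G1 X63.684 Y143.876
G1 X54.048 Y136.875
G1 X50.367 Y125.547
G1 X54.048 Y114.219
G1 X63.684 Y107.218
G1 X75.594 Y107.218
G1 X85.230 Y114.219
G1 X88.911 Y125.547
M5
G00 X111.037 Y125.623
M4 S798
G1 X106.024 Y141.052 F1271
G1 X92.899 Y150.588
G1 X76.675 Y150.588
G1 X63.550 Y141.052
G1 X58.537 Y125.623
G1 X63.550 Y110.194
G1 X76.675 Y100.658
G1 X92.899 Y100.658
G1 X106.024 Y110.194
G1 X111.037 Y125.623
M5
G00 X0.000 Y0.000

viewBox `0 0 205.331 160.354` with mm width/height → 1 unit = 1 mm. Flip: y_m = 160.354 − y_svg.

**Shape 1** — `<circle>` circle, stroke `#008000` → score (S565, F1834). Machine vertices: (88.911,125.547) → (85.230,136.875) → (75.594,143.876) → (63.684,143.876) → (54.048,136.875) → (50.367,125.547) → (54.048,114.219) → (63.684,107.218) → (75.594,107.218) → (85.230,114.219) → (88.911,125.547). Closed: final G1 returns to the first vertex.

**Shape 2** — `<circle>` circle, stroke `#ff00ff` → cut (S798, F1271). Machine vertices: (111.037,125.623) → (106.024,141.052) → (92.899,150.588) → (76.675,150.588) → (63.550,141.052) → (58.537,125.623) → (63.550,110.194) → (76.675,100.658) → (92.899,100.658) → (106.024,110.194) → (111.037,125.623). Closed: final G1 returns to the first vertex.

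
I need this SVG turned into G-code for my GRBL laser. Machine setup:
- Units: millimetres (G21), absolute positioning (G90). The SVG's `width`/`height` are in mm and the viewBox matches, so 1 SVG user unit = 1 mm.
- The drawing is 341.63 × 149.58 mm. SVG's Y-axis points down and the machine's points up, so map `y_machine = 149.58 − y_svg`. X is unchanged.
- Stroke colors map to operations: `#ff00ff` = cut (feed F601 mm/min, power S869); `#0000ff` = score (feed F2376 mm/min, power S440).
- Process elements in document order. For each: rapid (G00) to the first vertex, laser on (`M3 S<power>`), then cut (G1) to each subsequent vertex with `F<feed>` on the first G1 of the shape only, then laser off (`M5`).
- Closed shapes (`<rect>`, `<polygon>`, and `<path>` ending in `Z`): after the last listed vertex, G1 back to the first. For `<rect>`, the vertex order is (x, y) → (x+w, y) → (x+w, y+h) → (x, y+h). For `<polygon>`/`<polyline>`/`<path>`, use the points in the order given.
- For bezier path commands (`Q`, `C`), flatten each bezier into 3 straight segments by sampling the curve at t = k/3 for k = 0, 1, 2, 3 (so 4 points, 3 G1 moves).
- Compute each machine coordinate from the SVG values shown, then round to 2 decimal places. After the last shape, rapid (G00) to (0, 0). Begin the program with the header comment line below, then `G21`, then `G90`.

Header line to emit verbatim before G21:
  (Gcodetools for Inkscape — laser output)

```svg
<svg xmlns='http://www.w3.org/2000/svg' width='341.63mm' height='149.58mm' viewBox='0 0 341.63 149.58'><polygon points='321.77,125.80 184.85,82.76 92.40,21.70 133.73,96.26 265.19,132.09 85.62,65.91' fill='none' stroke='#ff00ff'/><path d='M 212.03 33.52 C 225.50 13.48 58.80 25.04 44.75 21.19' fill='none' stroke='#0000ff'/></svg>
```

1 u = 1 mm; y_m = 149.58 − y.

[1] `<polygon>` closed polygon, #ff00ff→cut S869 F601: (321.77,23.78) → (184.85,66.82) → (92.40,127.88) → (133.73,53.32) → (265.19,17.49) → (85.62,83.67) → (321.77,23.78) (closed)

[2] `<path>` cubic bezier, #0000ff→score S440 F2376: (212.03,116.06) → (177.77,127.31) → (97.36,127.94) → (44.75,128.39)

(Gcodetools for Inkscape — laser output)
G21
G90
G00 X321.77 Y23.78
M3 S869
G1 X184.85 Y66.82 F601
G1 X92.40 Y127.88
G1 X133.73 Y53.32
G1 X265.19 Y17.49
G1 X85.62 Y83.67
G1 X321.77 Y23.78
M5
G00 X212.03 Y116.06
M3 S440
G1 X177.77 Y127.31 F2376
G1 X97.36 Y127.94
G1 X44.75 Y128.39
M5
G00 X0.00 Y0.00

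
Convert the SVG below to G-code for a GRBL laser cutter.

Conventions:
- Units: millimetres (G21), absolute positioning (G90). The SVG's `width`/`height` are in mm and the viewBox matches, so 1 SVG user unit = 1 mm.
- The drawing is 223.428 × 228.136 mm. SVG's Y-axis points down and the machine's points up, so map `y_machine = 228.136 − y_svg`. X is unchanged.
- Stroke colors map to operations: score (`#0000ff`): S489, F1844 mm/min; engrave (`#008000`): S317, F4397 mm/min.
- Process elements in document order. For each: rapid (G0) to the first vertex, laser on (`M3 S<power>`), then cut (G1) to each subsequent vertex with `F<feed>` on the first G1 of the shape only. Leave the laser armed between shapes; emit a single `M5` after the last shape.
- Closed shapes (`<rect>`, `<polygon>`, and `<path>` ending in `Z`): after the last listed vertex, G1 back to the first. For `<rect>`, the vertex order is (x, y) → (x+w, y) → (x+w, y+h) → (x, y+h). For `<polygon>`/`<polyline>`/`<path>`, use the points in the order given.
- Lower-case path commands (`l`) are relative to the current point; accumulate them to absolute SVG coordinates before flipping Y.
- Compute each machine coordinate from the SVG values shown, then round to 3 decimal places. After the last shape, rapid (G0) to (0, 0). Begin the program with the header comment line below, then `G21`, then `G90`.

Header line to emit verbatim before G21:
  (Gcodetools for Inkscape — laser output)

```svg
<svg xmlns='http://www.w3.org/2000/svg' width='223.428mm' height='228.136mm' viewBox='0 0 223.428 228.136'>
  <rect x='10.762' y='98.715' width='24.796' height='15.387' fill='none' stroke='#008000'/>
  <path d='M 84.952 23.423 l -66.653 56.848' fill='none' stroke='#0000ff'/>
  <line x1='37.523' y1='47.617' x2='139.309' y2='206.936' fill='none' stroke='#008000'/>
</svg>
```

(Gcodetools for Inkscape — laser output)
G21
G90
G0 X10.762 Y129.421
M3 S317
G1 X35.558 Y129.421 F4397
G1 X35.558 Y114.034
G1 X10.762 Y114.034
G1 X10.762 Y129.421
G0 X84.952 Y204.713
M3 S489
G1 X18.299 Y147.865 F1844
G0 X37.523 Y180.519
M3 S317
G1 X139.309 Y21.200 F4397
M5
G0 X0.000 Y0.000

1 u = 1 mm; y_m = 228.136 − y.

[1] `<rect>` rectangle, #008000→engrave S317 F4397: (10.762,129.421) → (35.558,129.421) → (35.558,114.034) → (10.762,114.034) → (10.762,129.421) (closed)

[2] `<path>` line segment, #0000ff→score S489 F1844: (84.952,204.713) → (18.299,147.865)

[3] `<line>` line segment, #008000→engrave S317 F4397: (37.523,180.519) → (139.309,21.200)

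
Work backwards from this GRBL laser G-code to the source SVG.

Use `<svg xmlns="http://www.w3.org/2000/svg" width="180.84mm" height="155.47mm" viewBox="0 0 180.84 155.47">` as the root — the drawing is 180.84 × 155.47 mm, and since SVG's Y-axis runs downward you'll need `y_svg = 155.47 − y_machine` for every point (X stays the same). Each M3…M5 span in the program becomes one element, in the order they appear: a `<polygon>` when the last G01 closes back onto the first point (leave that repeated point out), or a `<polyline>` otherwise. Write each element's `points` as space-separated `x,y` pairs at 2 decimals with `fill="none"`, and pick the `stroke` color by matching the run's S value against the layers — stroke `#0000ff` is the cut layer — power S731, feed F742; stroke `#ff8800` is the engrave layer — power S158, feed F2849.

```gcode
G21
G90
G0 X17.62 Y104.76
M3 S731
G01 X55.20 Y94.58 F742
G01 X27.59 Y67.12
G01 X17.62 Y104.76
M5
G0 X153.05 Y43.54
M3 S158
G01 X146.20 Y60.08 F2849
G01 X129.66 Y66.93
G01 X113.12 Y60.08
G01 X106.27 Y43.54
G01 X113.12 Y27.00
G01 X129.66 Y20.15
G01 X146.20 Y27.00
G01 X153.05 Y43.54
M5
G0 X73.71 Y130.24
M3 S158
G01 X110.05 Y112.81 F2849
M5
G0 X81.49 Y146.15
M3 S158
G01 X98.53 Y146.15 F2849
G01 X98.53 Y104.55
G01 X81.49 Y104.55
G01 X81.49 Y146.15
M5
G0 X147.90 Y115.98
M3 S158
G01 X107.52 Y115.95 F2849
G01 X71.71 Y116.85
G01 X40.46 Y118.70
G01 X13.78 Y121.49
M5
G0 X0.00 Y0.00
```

<svg xmlns="http://www.w3.org/2000/svg" width="180.84mm" height="155.47mm" viewBox="0 0 180.84 155.47">
  <polygon points="17.62,50.71 55.20,60.89 27.59,88.35" fill="none" stroke="#0000ff"/>
  <polygon points="153.05,111.93 146.20,95.39 129.66,88.54 113.12,95.39 106.27,111.93 113.12,128.47 129.66,135.32 146.20,128.47" fill="none" stroke="#ff8800"/>
  <polyline points="73.71,25.23 110.05,42.66" fill="none" stroke="#ff8800"/>
  <polygon points="81.49,9.32 98.53,9.32 98.53,50.92 81.49,50.92" fill="none" stroke="#ff8800"/>
  <polyline points="147.90,39.49 107.52,39.52 71.71,38.62 40.46,36.77 13.78,33.98" fill="none" stroke="#ff8800"/>
</svg>

y_svg = 155.47 − y_m.

[1] S731→`#0000ff` (cut); closed run; points: 17.62,50.71 55.20,60.89 27.59,88.35

[2] S158→`#ff8800` (engrave); closed run; points: 153.05,111.93 146.20,95.39 129.66,88.54 113.12,95.39 106.27,111.93 113.12,128.47 129.66,135.32 146.20,128.47

[3] S158→`#ff8800` (engrave); open run; points: 73.71,25.23 110.05,42.66

[4] S158→`#ff8800` (engrave); closed run; points: 81.49,9.32 98.53,9.32 98.53,50.92 81.49,50.92

[5] S158→`#ff8800` (engrave); open run; points: 147.90,39.49 107.52,39.52 71.71,38.62 40.46,36.77 13.78,33.98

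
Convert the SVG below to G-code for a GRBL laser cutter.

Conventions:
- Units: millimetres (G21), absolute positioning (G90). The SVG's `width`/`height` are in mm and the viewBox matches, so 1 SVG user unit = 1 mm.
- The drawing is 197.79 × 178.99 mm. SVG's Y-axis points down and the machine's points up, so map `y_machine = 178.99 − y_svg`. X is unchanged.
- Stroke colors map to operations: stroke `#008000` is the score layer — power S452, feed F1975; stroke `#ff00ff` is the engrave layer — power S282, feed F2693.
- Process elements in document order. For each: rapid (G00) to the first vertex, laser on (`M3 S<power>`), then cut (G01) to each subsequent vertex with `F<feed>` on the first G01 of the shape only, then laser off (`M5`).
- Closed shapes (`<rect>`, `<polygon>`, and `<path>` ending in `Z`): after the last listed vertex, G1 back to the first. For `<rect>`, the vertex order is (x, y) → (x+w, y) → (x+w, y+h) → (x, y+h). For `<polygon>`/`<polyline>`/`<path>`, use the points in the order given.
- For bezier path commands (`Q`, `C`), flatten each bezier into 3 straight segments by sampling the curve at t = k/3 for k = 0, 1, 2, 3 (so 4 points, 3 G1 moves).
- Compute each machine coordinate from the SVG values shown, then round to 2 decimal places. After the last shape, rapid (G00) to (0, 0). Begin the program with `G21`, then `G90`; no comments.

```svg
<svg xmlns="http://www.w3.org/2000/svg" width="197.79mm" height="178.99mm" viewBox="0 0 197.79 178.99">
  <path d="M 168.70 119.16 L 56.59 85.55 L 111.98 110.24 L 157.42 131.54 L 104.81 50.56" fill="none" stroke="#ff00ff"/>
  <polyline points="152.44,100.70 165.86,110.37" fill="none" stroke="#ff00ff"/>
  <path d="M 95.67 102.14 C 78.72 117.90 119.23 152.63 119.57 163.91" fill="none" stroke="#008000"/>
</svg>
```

G21
G90
G00 X168.70 Y59.83
M3 S282
G01 X56.59 Y93.44 F2693
G01 X111.98 Y68.75
G01 X157.42 Y47.45
G01 X104.81 Y128.43
M5
G00 X152.44 Y78.29
M3 S282
G01 X165.86 Y68.62 F2693
M5
G00 X95.67 Y76.85
M3 S452
G01 X94.26 Y56.34 F1975
G01 X109.46 Y32.61
G01 X119.57 Y15.08
M5
G00 X0.00 Y0.00

Since the viewBox matches the mm dimensions, user units are millimetres directly. The only transform is the Y-flip y_m = 178.99 − y_svg.

Shape 1 is a open polyline drawn with `<path>`. Its stroke #ff00ff means engrave at S282, F2693. After flipping Y the toolpath is (168.70,59.83) → (56.59,93.44) → (111.98,68.75) → (157.42,47.45) → (104.81,128.43).

Shape 2 is a line segment drawn with `<polyline>`. Its stroke #ff00ff means engrave at S282, F2693. After flipping Y the toolpath is (152.44,78.29) → (165.86,68.62).

Shape 3 is a cubic bezier drawn with `<path>`. Its stroke #008000 means score at S452, F1975. After flipping Y the toolpath is (95.67,76.85) → (94.26,56.34) → (109.46,32.61) → (119.57,15.08).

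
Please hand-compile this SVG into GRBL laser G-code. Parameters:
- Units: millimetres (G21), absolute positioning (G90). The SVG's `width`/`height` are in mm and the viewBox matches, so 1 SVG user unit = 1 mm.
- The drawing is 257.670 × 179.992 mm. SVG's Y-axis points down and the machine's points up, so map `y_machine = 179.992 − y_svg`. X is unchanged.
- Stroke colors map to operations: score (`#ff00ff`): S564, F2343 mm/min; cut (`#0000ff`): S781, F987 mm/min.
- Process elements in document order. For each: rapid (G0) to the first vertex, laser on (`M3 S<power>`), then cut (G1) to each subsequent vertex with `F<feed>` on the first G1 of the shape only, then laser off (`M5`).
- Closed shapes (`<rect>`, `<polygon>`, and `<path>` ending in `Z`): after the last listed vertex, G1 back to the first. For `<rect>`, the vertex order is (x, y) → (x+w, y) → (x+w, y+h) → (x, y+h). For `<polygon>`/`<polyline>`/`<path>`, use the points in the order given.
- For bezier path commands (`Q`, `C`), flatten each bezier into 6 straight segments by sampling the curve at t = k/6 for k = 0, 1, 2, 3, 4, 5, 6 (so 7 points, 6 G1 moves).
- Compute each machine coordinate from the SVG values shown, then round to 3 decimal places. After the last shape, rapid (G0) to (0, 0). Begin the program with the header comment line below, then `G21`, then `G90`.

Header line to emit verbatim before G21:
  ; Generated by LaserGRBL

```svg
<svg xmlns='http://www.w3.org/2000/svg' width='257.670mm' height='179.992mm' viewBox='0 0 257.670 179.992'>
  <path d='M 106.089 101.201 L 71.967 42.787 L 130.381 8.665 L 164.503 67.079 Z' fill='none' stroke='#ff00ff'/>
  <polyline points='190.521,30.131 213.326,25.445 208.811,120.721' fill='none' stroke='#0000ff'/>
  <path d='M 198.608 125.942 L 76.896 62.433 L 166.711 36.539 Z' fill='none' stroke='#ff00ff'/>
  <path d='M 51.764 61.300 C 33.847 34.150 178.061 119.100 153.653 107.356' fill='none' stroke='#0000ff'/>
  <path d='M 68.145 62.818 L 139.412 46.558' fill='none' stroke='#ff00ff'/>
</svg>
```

; Generated by LaserGRBL
G21
G90
G0 X106.089 Y78.791
M3 S564
G1 X71.967 Y137.205 F2343
G1 X130.381 Y171.327
G1 X164.503 Y112.913
G1 X106.089 Y78.791
M5
G0 X190.521 Y149.861
M3 S781
G1 X213.326 Y154.547 F987
G1 X208.811 Y59.271
M5
G0 X198.608 Y54.050
M3 S564
G1 X76.896 Y117.559 F2343
G1 X166.711 Y143.453
G1 X198.608 Y54.050
M5
G0 X51.764 Y118.692
M3 S781
G1 X54.785 Y123.892 F987
G1 X75.641 Y116.208
G1 X105.143 Y101.441
G1 X134.104 Y85.390
G1 X153.336 Y73.855
G1 X153.653 Y72.636
M5
G0 X68.145 Y117.174
M3 S564
G1 X139.412 Y133.434 F2343
M5
G0 X0.000 Y0.000

viewBox `0 0 257.670 179.992` with mm width/height → 1 unit = 1 mm. Flip: y_m = 179.992 − y_svg.

**Shape 1** — `<path>` regular polygon, stroke `#ff00ff` → score (S564, F2343). Machine vertices: (106.089,78.791) → (71.967,137.205) → (130.381,171.327) → (164.503,112.913) → (106.089,78.791). Closed: final G1 returns to the first vertex.

**Shape 2** — `<polyline>` open polyline, stroke `#0000ff` → cut (S781, F987). Machine vertices: (190.521,149.861) → (213.326,154.547) → (208.811,59.271). Open path.

**Shape 3** — `<path>` closed polygon, stroke `#ff00ff` → score (S564, F2343). Machine vertices: (198.608,54.050) → (76.896,117.559) → (166.711,143.453) → (198.608,54.050). Closed: final G1 returns to the first vertex.

**Shape 4** — `<path>` cubic bezier, stroke `#0000ff` → cut (S781, F987). Control points (SVG): P0=(51.764,61.300), P1=(33.847,34.150), P2=(178.061,119.100), P3=(153.653,107.356); sampled at t=k/6. Machine vertices: (51.764,118.692) → (54.785,123.892) → (75.641,116.208) → (105.143,101.441) → (134.104,85.390) → (153.336,73.855) → (153.653,72.636). Open path.

**Shape 5** — `<path>` line segment, stroke `#ff00ff` → score (S564, F2343). Machine vertices: (68.145,117.174) → (139.412,133.434). Open path.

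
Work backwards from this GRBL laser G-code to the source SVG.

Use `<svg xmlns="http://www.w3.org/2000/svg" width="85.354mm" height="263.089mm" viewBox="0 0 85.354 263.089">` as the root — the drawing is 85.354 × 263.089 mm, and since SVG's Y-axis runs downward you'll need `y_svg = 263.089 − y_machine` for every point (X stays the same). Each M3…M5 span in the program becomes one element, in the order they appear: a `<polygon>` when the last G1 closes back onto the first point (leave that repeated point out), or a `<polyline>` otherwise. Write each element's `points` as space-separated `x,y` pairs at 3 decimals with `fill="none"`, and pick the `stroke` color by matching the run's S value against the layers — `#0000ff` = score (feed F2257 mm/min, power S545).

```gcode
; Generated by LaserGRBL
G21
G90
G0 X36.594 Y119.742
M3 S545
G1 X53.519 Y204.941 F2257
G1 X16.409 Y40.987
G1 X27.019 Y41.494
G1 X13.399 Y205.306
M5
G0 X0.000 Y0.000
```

Each laser-on run becomes one SVG element. Flip Y back into SVG space with y_svg = 263.089 − y_machine. Every run uses S545, so all elements get stroke `#0000ff` (score).

Run 1: The run is open, so emit a `<polyline>` with points (Y-flipped): 36.594,143.347 53.519,58.148 16.409,222.102 27.019,221.595 13.399,57.783.

<svg xmlns="http://www.w3.org/2000/svg" width="85.354mm" height="263.089mm" viewBox="0 0 85.354 263.089">
  <polyline points="36.594,143.347 53.519,58.148 16.409,222.102 27.019,221.595 13.399,57.783" fill="none" stroke="#0000ff"/>
</svg>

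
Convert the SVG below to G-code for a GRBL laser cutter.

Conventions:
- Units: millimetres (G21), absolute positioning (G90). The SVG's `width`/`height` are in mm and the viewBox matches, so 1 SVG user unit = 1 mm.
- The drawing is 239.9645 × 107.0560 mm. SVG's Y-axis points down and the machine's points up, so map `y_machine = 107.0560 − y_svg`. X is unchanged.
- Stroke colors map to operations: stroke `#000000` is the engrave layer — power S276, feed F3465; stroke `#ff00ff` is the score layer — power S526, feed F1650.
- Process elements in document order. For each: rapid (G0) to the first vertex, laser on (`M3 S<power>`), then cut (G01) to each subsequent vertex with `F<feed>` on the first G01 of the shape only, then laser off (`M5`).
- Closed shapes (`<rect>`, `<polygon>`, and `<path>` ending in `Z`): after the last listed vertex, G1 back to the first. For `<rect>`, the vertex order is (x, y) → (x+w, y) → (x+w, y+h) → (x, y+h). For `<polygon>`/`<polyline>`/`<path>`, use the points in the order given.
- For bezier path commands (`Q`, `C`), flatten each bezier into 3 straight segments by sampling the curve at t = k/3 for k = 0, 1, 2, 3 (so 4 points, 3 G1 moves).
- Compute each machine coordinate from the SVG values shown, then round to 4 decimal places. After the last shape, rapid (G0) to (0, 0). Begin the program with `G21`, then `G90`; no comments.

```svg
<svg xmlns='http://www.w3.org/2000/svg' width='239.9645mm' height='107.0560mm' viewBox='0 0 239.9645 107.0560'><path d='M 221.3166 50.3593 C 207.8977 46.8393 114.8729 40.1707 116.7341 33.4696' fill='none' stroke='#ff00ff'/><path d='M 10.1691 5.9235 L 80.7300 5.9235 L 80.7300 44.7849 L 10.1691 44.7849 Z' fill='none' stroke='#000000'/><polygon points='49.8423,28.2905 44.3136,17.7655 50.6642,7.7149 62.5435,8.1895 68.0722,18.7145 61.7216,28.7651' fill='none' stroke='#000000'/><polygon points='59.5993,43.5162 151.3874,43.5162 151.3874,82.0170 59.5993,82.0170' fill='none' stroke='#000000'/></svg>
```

viewBox `0 0 239.9645 107.0560` with mm width/height → 1 unit = 1 mm. Flip: y_m = 107.0560 − y_svg.

**Shape 1** — `<path>` cubic bezier, stroke `#ff00ff` → score (S526, F1650). Control points (SVG): P0=(221.3166,50.3593), P1=(207.8977,46.8393), P2=(114.8729,40.1707), P3=(116.7341,33.4696); sampled at t=k/3. Machine vertices: (221.3166,56.6967) → (187.8251,61.1508) → (140.0389,67.0115) → (116.7341,73.5864). Open path.

**Shape 2** — `<path>` rectangle, stroke `#000000` → engrave (S276, F3465). Machine vertices: (10.1691,101.1325) → (80.7300,101.1325) → (80.7300,62.2711) → (10.1691,62.2711) → (10.1691,101.1325). Closed: final G1 returns to the first vertex.

**Shape 3** — `<polygon>` regular polygon, stroke `#000000` → engrave (S276, F3465). Machine vertices: (49.8423,78.7655) → (44.3136,89.2905) → (50.6642,99.3411) → (62.5435,98.8665) → (68.0722,88.3415) → (61.7216,78.2909) → (49.8423,78.7655). Closed: final G1 returns to the first vertex.

**Shape 4** — `<polygon>` rectangle, stroke `#000000` → engrave (S276, F3465). Machine vertices: (59.5993,63.5398) → (151.3874,63.5398) → (151.3874,25.0390) → (59.5993,25.0390) → (59.5993,63.5398). Closed: final G1 returns to the first vertex.

G21
G90
G0 X221.3166 Y56.6967
M3 S526
G01 X187.8251 Y61.1508 F1650
G01 X140.0389 Y67.0115
G01 X116.7341 Y73.5864
M5
G0 X10.1691 Y101.1325
M3 S276
G01 X80.7300 Y101.1325 F3465
G01 X80.7300 Y62.2711
G01 X10.1691 Y62.2711
G01 X10.1691 Y101.1325
M5
G0 X49.8423 Y78.7655
M3 S276
G01 X44.3136 Y89.2905 F3465
G01 X50.6642 Y99.3411
G01 X62.5435 Y98.8665
G01 X68.0722 Y88.3415
G01 X61.7216 Y78.2909
G01 X49.8423 Y78.7655
M5
G0 X59.5993 Y63.5398
M3 S276
G01 X151.3874 Y63.5398 F3465
G01 X151.3874 Y25.0390
G01 X59.5993 Y25.0390
G01 X59.5993 Y63.5398
M5
G0 X0.0000 Y0.0000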